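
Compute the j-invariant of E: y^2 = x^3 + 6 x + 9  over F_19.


Delta = -16(4 a^3 + 27 b^2) mod 19 = 14
-1728 * (4 a)^3 = -1728 * (4*6)^3 mod 19 = 11
j = 11 * 14^(-1) mod 19 = 13

j = 13 (mod 19)


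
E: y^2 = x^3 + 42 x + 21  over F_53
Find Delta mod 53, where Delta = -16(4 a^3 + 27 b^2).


4 a^3 + 27 b^2 = 4*42^3 + 27*21^2 = 296352 + 11907 = 308259
Delta = -16 * (308259) = -4932144
Delta mod 53 = 36

Delta = 36 (mod 53)


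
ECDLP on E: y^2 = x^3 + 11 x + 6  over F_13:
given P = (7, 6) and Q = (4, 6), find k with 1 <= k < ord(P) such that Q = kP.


Enumerate multiples of P until we hit Q = (4, 6):
  1P = (7, 6)
  2P = (3, 12)
  3P = (2, 6)
  4P = (4, 7)
  5P = (5, 2)
  6P = (5, 11)
  7P = (4, 6)
Match found at i = 7.

k = 7


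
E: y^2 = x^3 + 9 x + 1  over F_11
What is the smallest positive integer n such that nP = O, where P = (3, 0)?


Compute successive multiples of P until we hit O:
  1P = (3, 0)
  2P = O

ord(P) = 2


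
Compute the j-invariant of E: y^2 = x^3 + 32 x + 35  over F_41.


Delta = -16(4 a^3 + 27 b^2) mod 41 = 26
-1728 * (4 a)^3 = -1728 * (4*32)^3 mod 41 = 29
j = 29 * 26^(-1) mod 41 = 9

j = 9 (mod 41)


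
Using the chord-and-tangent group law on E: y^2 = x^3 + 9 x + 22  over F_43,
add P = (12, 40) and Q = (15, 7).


P != Q, so use the chord formula.
s = (y2 - y1) / (x2 - x1) = (10) / (3) mod 43 = 32
x3 = s^2 - x1 - x2 mod 43 = 32^2 - 12 - 15 = 8
y3 = s (x1 - x3) - y1 mod 43 = 32 * (12 - 8) - 40 = 2

P + Q = (8, 2)


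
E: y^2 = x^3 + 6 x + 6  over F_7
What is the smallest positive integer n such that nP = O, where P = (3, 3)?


Compute successive multiples of P until we hit O:
  1P = (3, 3)
  2P = (5, 0)
  3P = (3, 4)
  4P = O

ord(P) = 4


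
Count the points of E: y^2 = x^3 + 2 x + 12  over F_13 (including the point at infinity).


For each x in F_13, count y with y^2 = x^3 + 2 x + 12 mod 13:
  x = 0: RHS = 12, y in [5, 8]  -> 2 point(s)
  x = 5: RHS = 4, y in [2, 11]  -> 2 point(s)
  x = 11: RHS = 0, y in [0]  -> 1 point(s)
  x = 12: RHS = 9, y in [3, 10]  -> 2 point(s)
Affine points: 7. Add the point at infinity: total = 8.

#E(F_13) = 8


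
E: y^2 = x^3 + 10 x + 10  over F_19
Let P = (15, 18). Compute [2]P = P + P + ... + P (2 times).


k = 2 = 10_2 (binary, LSB first: 01)
Double-and-add from P = (15, 18):
  bit 0 = 0: acc unchanged = O
  bit 1 = 1: acc = O + (13, 0) = (13, 0)

2P = (13, 0)


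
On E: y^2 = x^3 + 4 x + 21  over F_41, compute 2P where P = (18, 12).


Doubling: s = (3 x1^2 + a) / (2 y1)
s = (3*18^2 + 4) / (2*12) mod 41 = 27
x3 = s^2 - 2 x1 mod 41 = 27^2 - 2*18 = 37
y3 = s (x1 - x3) - y1 mod 41 = 27 * (18 - 37) - 12 = 8

2P = (37, 8)


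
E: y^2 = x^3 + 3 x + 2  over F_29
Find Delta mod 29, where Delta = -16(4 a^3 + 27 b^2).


4 a^3 + 27 b^2 = 4*3^3 + 27*2^2 = 108 + 108 = 216
Delta = -16 * (216) = -3456
Delta mod 29 = 24

Delta = 24 (mod 29)


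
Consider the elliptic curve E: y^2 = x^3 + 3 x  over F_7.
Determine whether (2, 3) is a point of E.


Check whether y^2 = x^3 + 3 x + 0 (mod 7) for (x, y) = (2, 3).
LHS: y^2 = 3^2 mod 7 = 2
RHS: x^3 + 3 x + 0 = 2^3 + 3*2 + 0 mod 7 = 0
LHS != RHS

No, not on the curve


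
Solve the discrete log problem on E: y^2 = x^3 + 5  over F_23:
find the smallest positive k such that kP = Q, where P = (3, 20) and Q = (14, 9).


Enumerate multiples of P until we hit Q = (14, 9):
  1P = (3, 20)
  2P = (20, 22)
  3P = (18, 8)
  4P = (10, 4)
  5P = (11, 18)
  6P = (22, 2)
  7P = (1, 12)
  8P = (12, 13)
  9P = (14, 9)
Match found at i = 9.

k = 9


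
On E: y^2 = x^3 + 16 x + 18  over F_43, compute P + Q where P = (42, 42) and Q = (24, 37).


P != Q, so use the chord formula.
s = (y2 - y1) / (x2 - x1) = (38) / (25) mod 43 = 17
x3 = s^2 - x1 - x2 mod 43 = 17^2 - 42 - 24 = 8
y3 = s (x1 - x3) - y1 mod 43 = 17 * (42 - 8) - 42 = 20

P + Q = (8, 20)


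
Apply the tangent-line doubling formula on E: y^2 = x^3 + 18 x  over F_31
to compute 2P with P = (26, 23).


Doubling: s = (3 x1^2 + a) / (2 y1)
s = (3*26^2 + 18) / (2*23) mod 31 = 0
x3 = s^2 - 2 x1 mod 31 = 0^2 - 2*26 = 10
y3 = s (x1 - x3) - y1 mod 31 = 0 * (26 - 10) - 23 = 8

2P = (10, 8)


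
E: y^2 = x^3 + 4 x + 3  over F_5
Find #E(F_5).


For each x in F_5, count y with y^2 = x^3 + 4 x + 3 mod 5:
  x = 2: RHS = 4, y in [2, 3]  -> 2 point(s)
Affine points: 2. Add the point at infinity: total = 3.

#E(F_5) = 3


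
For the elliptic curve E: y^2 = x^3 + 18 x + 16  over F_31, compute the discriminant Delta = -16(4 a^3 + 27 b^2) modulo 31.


4 a^3 + 27 b^2 = 4*18^3 + 27*16^2 = 23328 + 6912 = 30240
Delta = -16 * (30240) = -483840
Delta mod 31 = 8

Delta = 8 (mod 31)


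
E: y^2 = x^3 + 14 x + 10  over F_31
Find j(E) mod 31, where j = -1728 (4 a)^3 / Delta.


Delta = -16(4 a^3 + 27 b^2) mod 31 = 13
-1728 * (4 a)^3 = -1728 * (4*14)^3 mod 31 = 8
j = 8 * 13^(-1) mod 31 = 3

j = 3 (mod 31)


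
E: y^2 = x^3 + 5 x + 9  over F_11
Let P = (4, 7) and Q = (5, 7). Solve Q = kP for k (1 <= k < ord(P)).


Enumerate multiples of P until we hit Q = (5, 7):
  1P = (4, 7)
  2P = (1, 2)
  3P = (10, 5)
  4P = (2, 7)
  5P = (5, 4)
  6P = (0, 3)
  7P = (8, 0)
  8P = (0, 8)
  9P = (5, 7)
Match found at i = 9.

k = 9


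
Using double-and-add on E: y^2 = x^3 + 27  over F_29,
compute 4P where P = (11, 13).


k = 4 = 100_2 (binary, LSB first: 001)
Double-and-add from P = (11, 13):
  bit 0 = 0: acc unchanged = O
  bit 1 = 0: acc unchanged = O
  bit 2 = 1: acc = O + (1, 12) = (1, 12)

4P = (1, 12)


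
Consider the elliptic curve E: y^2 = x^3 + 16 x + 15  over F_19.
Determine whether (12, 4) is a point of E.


Check whether y^2 = x^3 + 16 x + 15 (mod 19) for (x, y) = (12, 4).
LHS: y^2 = 4^2 mod 19 = 16
RHS: x^3 + 16 x + 15 = 12^3 + 16*12 + 15 mod 19 = 16
LHS = RHS

Yes, on the curve


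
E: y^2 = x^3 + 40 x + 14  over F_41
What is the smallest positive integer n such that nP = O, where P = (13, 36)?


Compute successive multiples of P until we hit O:
  1P = (13, 36)
  2P = (35, 3)
  3P = (26, 4)
  4P = (10, 26)
  5P = (20, 9)
  6P = (12, 7)
  7P = (37, 6)
  8P = (31, 7)
  ... (continuing to 39P)
  39P = O

ord(P) = 39


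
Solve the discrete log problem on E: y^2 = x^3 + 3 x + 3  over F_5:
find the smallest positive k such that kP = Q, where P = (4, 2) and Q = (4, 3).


Enumerate multiples of P until we hit Q = (4, 3):
  1P = (4, 2)
  2P = (3, 2)
  3P = (3, 3)
  4P = (4, 3)
Match found at i = 4.

k = 4


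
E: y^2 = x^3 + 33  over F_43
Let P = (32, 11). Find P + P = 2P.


Doubling: s = (3 x1^2 + a) / (2 y1)
s = (3*32^2 + 0) / (2*11) mod 43 = 38
x3 = s^2 - 2 x1 mod 43 = 38^2 - 2*32 = 4
y3 = s (x1 - x3) - y1 mod 43 = 38 * (32 - 4) - 11 = 21

2P = (4, 21)


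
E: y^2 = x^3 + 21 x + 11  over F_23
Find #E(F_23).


For each x in F_23, count y with y^2 = x^3 + 21 x + 11 mod 23:
  x = 3: RHS = 9, y in [3, 20]  -> 2 point(s)
  x = 6: RHS = 8, y in [10, 13]  -> 2 point(s)
  x = 7: RHS = 18, y in [8, 15]  -> 2 point(s)
  x = 8: RHS = 1, y in [1, 22]  -> 2 point(s)
  x = 9: RHS = 9, y in [3, 20]  -> 2 point(s)
  x = 10: RHS = 2, y in [5, 18]  -> 2 point(s)
  x = 11: RHS = 9, y in [3, 20]  -> 2 point(s)
  x = 12: RHS = 13, y in [6, 17]  -> 2 point(s)
  x = 14: RHS = 13, y in [6, 17]  -> 2 point(s)
  x = 16: RHS = 4, y in [2, 21]  -> 2 point(s)
  x = 19: RHS = 1, y in [1, 22]  -> 2 point(s)
  x = 20: RHS = 13, y in [6, 17]  -> 2 point(s)
  x = 22: RHS = 12, y in [9, 14]  -> 2 point(s)
Affine points: 26. Add the point at infinity: total = 27.

#E(F_23) = 27


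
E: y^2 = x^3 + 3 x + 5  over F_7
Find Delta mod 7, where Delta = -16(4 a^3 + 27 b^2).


4 a^3 + 27 b^2 = 4*3^3 + 27*5^2 = 108 + 675 = 783
Delta = -16 * (783) = -12528
Delta mod 7 = 2

Delta = 2 (mod 7)


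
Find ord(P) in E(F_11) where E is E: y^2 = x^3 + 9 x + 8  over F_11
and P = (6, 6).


Compute successive multiples of P until we hit O:
  1P = (6, 6)
  2P = (4, 8)
  3P = (2, 1)
  4P = (8, 8)
  5P = (9, 2)
  6P = (10, 3)
  7P = (10, 8)
  8P = (9, 9)
  ... (continuing to 13P)
  13P = O

ord(P) = 13


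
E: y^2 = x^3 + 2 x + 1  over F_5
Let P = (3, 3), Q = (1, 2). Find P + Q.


P != Q, so use the chord formula.
s = (y2 - y1) / (x2 - x1) = (4) / (3) mod 5 = 3
x3 = s^2 - x1 - x2 mod 5 = 3^2 - 3 - 1 = 0
y3 = s (x1 - x3) - y1 mod 5 = 3 * (3 - 0) - 3 = 1

P + Q = (0, 1)


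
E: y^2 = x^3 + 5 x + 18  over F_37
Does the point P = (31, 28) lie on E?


Check whether y^2 = x^3 + 5 x + 18 (mod 37) for (x, y) = (31, 28).
LHS: y^2 = 28^2 mod 37 = 7
RHS: x^3 + 5 x + 18 = 31^3 + 5*31 + 18 mod 37 = 31
LHS != RHS

No, not on the curve


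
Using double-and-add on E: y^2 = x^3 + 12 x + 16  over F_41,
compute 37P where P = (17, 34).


k = 37 = 100101_2 (binary, LSB first: 101001)
Double-and-add from P = (17, 34):
  bit 0 = 1: acc = O + (17, 34) = (17, 34)
  bit 1 = 0: acc unchanged = (17, 34)
  bit 2 = 1: acc = (17, 34) + (18, 23) = (4, 28)
  bit 3 = 0: acc unchanged = (4, 28)
  bit 4 = 0: acc unchanged = (4, 28)
  bit 5 = 1: acc = (4, 28) + (8, 3) = (4, 13)

37P = (4, 13)


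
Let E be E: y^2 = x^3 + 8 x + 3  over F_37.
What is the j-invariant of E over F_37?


Delta = -16(4 a^3 + 27 b^2) mod 37 = 11
-1728 * (4 a)^3 = -1728 * (4*8)^3 mod 37 = 31
j = 31 * 11^(-1) mod 37 = 23

j = 23 (mod 37)


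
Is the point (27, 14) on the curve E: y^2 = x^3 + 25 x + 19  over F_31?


Check whether y^2 = x^3 + 25 x + 19 (mod 31) for (x, y) = (27, 14).
LHS: y^2 = 14^2 mod 31 = 10
RHS: x^3 + 25 x + 19 = 27^3 + 25*27 + 19 mod 31 = 10
LHS = RHS

Yes, on the curve


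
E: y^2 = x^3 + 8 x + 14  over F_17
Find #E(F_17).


For each x in F_17, count y with y^2 = x^3 + 8 x + 14 mod 17:
  x = 2: RHS = 4, y in [2, 15]  -> 2 point(s)
  x = 4: RHS = 8, y in [5, 12]  -> 2 point(s)
  x = 5: RHS = 9, y in [3, 14]  -> 2 point(s)
  x = 9: RHS = 16, y in [4, 13]  -> 2 point(s)
  x = 12: RHS = 2, y in [6, 11]  -> 2 point(s)
Affine points: 10. Add the point at infinity: total = 11.

#E(F_17) = 11


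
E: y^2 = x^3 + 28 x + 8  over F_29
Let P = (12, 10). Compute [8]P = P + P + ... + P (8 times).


k = 8 = 1000_2 (binary, LSB first: 0001)
Double-and-add from P = (12, 10):
  bit 0 = 0: acc unchanged = O
  bit 1 = 0: acc unchanged = O
  bit 2 = 0: acc unchanged = O
  bit 3 = 1: acc = O + (12, 19) = (12, 19)

8P = (12, 19)


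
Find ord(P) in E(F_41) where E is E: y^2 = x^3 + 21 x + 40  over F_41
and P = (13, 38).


Compute successive multiples of P until we hit O:
  1P = (13, 38)
  2P = (10, 26)
  3P = (34, 1)
  4P = (17, 12)
  5P = (2, 34)
  6P = (18, 31)
  7P = (30, 35)
  8P = (23, 12)
  ... (continuing to 46P)
  46P = O

ord(P) = 46


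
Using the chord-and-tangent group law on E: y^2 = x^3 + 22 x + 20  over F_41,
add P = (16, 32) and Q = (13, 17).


P != Q, so use the chord formula.
s = (y2 - y1) / (x2 - x1) = (26) / (38) mod 41 = 5
x3 = s^2 - x1 - x2 mod 41 = 5^2 - 16 - 13 = 37
y3 = s (x1 - x3) - y1 mod 41 = 5 * (16 - 37) - 32 = 27

P + Q = (37, 27)


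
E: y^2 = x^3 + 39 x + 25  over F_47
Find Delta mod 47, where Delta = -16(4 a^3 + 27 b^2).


4 a^3 + 27 b^2 = 4*39^3 + 27*25^2 = 237276 + 16875 = 254151
Delta = -16 * (254151) = -4066416
Delta mod 47 = 24

Delta = 24 (mod 47)


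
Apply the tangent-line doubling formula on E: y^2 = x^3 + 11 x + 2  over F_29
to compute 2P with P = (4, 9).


Doubling: s = (3 x1^2 + a) / (2 y1)
s = (3*4^2 + 11) / (2*9) mod 29 = 21
x3 = s^2 - 2 x1 mod 29 = 21^2 - 2*4 = 27
y3 = s (x1 - x3) - y1 mod 29 = 21 * (4 - 27) - 9 = 1

2P = (27, 1)


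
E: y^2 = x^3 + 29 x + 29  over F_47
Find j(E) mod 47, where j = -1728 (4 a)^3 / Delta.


Delta = -16(4 a^3 + 27 b^2) mod 47 = 19
-1728 * (4 a)^3 = -1728 * (4*29)^3 mod 47 = 4
j = 4 * 19^(-1) mod 47 = 20

j = 20 (mod 47)


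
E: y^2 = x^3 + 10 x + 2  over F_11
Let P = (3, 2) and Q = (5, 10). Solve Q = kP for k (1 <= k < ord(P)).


Enumerate multiples of P until we hit Q = (5, 10):
  1P = (3, 2)
  2P = (6, 6)
  3P = (5, 10)
Match found at i = 3.

k = 3


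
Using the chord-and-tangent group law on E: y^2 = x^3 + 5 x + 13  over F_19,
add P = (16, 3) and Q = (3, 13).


P != Q, so use the chord formula.
s = (y2 - y1) / (x2 - x1) = (10) / (6) mod 19 = 8
x3 = s^2 - x1 - x2 mod 19 = 8^2 - 16 - 3 = 7
y3 = s (x1 - x3) - y1 mod 19 = 8 * (16 - 7) - 3 = 12

P + Q = (7, 12)


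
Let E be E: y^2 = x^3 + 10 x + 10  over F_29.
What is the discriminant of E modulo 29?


4 a^3 + 27 b^2 = 4*10^3 + 27*10^2 = 4000 + 2700 = 6700
Delta = -16 * (6700) = -107200
Delta mod 29 = 13

Delta = 13 (mod 29)


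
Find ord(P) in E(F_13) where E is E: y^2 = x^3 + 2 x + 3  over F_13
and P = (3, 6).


Compute successive multiples of P until we hit O:
  1P = (3, 6)
  2P = (3, 7)
  3P = O

ord(P) = 3


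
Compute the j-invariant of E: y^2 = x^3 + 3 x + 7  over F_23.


Delta = -16(4 a^3 + 27 b^2) mod 23 = 12
-1728 * (4 a)^3 = -1728 * (4*3)^3 mod 23 = 14
j = 14 * 12^(-1) mod 23 = 5

j = 5 (mod 23)


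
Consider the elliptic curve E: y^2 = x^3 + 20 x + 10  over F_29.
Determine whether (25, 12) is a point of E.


Check whether y^2 = x^3 + 20 x + 10 (mod 29) for (x, y) = (25, 12).
LHS: y^2 = 12^2 mod 29 = 28
RHS: x^3 + 20 x + 10 = 25^3 + 20*25 + 10 mod 29 = 11
LHS != RHS

No, not on the curve


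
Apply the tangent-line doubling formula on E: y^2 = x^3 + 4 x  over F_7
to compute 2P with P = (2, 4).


Doubling: s = (3 x1^2 + a) / (2 y1)
s = (3*2^2 + 4) / (2*4) mod 7 = 2
x3 = s^2 - 2 x1 mod 7 = 2^2 - 2*2 = 0
y3 = s (x1 - x3) - y1 mod 7 = 2 * (2 - 0) - 4 = 0

2P = (0, 0)


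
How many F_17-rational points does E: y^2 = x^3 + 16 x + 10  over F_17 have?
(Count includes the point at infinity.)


For each x in F_17, count y with y^2 = x^3 + 16 x + 10 mod 17:
  x = 2: RHS = 16, y in [4, 13]  -> 2 point(s)
  x = 3: RHS = 0, y in [0]  -> 1 point(s)
  x = 4: RHS = 2, y in [6, 11]  -> 2 point(s)
  x = 6: RHS = 16, y in [4, 13]  -> 2 point(s)
  x = 8: RHS = 4, y in [2, 15]  -> 2 point(s)
  x = 9: RHS = 16, y in [4, 13]  -> 2 point(s)
  x = 11: RHS = 4, y in [2, 15]  -> 2 point(s)
  x = 12: RHS = 9, y in [3, 14]  -> 2 point(s)
  x = 13: RHS = 1, y in [1, 16]  -> 2 point(s)
  x = 15: RHS = 4, y in [2, 15]  -> 2 point(s)
Affine points: 19. Add the point at infinity: total = 20.

#E(F_17) = 20


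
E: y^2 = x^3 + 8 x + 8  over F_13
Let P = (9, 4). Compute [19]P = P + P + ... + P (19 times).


k = 19 = 10011_2 (binary, LSB first: 11001)
Double-and-add from P = (9, 4):
  bit 0 = 1: acc = O + (9, 4) = (9, 4)
  bit 1 = 1: acc = (9, 4) + (5, 11) = (11, 6)
  bit 2 = 0: acc unchanged = (11, 6)
  bit 3 = 0: acc unchanged = (11, 6)
  bit 4 = 1: acc = (11, 6) + (7, 2) = (9, 9)

19P = (9, 9)


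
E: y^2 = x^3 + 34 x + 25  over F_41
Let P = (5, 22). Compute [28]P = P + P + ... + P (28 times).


k = 28 = 11100_2 (binary, LSB first: 00111)
Double-and-add from P = (5, 22):
  bit 0 = 0: acc unchanged = O
  bit 1 = 0: acc unchanged = O
  bit 2 = 1: acc = O + (13, 9) = (13, 9)
  bit 3 = 1: acc = (13, 9) + (40, 20) = (11, 7)
  bit 4 = 1: acc = (11, 7) + (18, 27) = (21, 23)

28P = (21, 23)


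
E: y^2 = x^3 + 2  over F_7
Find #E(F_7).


For each x in F_7, count y with y^2 = x^3 + 0 x + 2 mod 7:
  x = 0: RHS = 2, y in [3, 4]  -> 2 point(s)
  x = 3: RHS = 1, y in [1, 6]  -> 2 point(s)
  x = 5: RHS = 1, y in [1, 6]  -> 2 point(s)
  x = 6: RHS = 1, y in [1, 6]  -> 2 point(s)
Affine points: 8. Add the point at infinity: total = 9.

#E(F_7) = 9


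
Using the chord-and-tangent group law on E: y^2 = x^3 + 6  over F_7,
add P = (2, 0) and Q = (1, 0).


P != Q, so use the chord formula.
s = (y2 - y1) / (x2 - x1) = (0) / (6) mod 7 = 0
x3 = s^2 - x1 - x2 mod 7 = 0^2 - 2 - 1 = 4
y3 = s (x1 - x3) - y1 mod 7 = 0 * (2 - 4) - 0 = 0

P + Q = (4, 0)


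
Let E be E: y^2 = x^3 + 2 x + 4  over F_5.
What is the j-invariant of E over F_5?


Delta = -16(4 a^3 + 27 b^2) mod 5 = 1
-1728 * (4 a)^3 = -1728 * (4*2)^3 mod 5 = 4
j = 4 * 1^(-1) mod 5 = 4

j = 4 (mod 5)


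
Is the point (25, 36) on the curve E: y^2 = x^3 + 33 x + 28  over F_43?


Check whether y^2 = x^3 + 33 x + 28 (mod 43) for (x, y) = (25, 36).
LHS: y^2 = 36^2 mod 43 = 6
RHS: x^3 + 33 x + 28 = 25^3 + 33*25 + 28 mod 43 = 9
LHS != RHS

No, not on the curve


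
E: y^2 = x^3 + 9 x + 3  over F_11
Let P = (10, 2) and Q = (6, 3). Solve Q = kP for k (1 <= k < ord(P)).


Enumerate multiples of P until we hit Q = (6, 3):
  1P = (10, 2)
  2P = (0, 6)
  3P = (6, 3)
Match found at i = 3.

k = 3


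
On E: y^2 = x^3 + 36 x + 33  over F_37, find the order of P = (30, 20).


Compute successive multiples of P until we hit O:
  1P = (30, 20)
  2P = (35, 8)
  3P = (34, 34)
  4P = (13, 21)
  5P = (15, 27)
  6P = (33, 11)
  7P = (20, 24)
  8P = (36, 12)
  ... (continuing to 43P)
  43P = O

ord(P) = 43


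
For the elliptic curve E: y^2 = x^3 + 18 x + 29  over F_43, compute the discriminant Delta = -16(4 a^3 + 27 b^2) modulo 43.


4 a^3 + 27 b^2 = 4*18^3 + 27*29^2 = 23328 + 22707 = 46035
Delta = -16 * (46035) = -736560
Delta mod 43 = 30

Delta = 30 (mod 43)


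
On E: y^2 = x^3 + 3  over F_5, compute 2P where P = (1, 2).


Doubling: s = (3 x1^2 + a) / (2 y1)
s = (3*1^2 + 0) / (2*2) mod 5 = 2
x3 = s^2 - 2 x1 mod 5 = 2^2 - 2*1 = 2
y3 = s (x1 - x3) - y1 mod 5 = 2 * (1 - 2) - 2 = 1

2P = (2, 1)


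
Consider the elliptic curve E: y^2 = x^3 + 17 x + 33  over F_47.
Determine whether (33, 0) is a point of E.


Check whether y^2 = x^3 + 17 x + 33 (mod 47) for (x, y) = (33, 0).
LHS: y^2 = 0^2 mod 47 = 0
RHS: x^3 + 17 x + 33 = 33^3 + 17*33 + 33 mod 47 = 12
LHS != RHS

No, not on the curve


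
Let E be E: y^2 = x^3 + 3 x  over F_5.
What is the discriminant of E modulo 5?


4 a^3 + 27 b^2 = 4*3^3 + 27*0^2 = 108 + 0 = 108
Delta = -16 * (108) = -1728
Delta mod 5 = 2

Delta = 2 (mod 5)


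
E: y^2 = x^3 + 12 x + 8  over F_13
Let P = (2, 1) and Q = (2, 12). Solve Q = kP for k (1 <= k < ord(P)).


Enumerate multiples of P until we hit Q = (2, 12):
  1P = (2, 1)
  2P = (10, 7)
  3P = (4, 4)
  4P = (6, 6)
  5P = (9, 0)
  6P = (6, 7)
  7P = (4, 9)
  8P = (10, 6)
  9P = (2, 12)
Match found at i = 9.

k = 9


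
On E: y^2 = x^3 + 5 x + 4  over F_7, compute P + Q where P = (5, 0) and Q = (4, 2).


P != Q, so use the chord formula.
s = (y2 - y1) / (x2 - x1) = (2) / (6) mod 7 = 5
x3 = s^2 - x1 - x2 mod 7 = 5^2 - 5 - 4 = 2
y3 = s (x1 - x3) - y1 mod 7 = 5 * (5 - 2) - 0 = 1

P + Q = (2, 1)


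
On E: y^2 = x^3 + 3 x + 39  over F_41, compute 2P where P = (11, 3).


Doubling: s = (3 x1^2 + a) / (2 y1)
s = (3*11^2 + 3) / (2*3) mod 41 = 20
x3 = s^2 - 2 x1 mod 41 = 20^2 - 2*11 = 9
y3 = s (x1 - x3) - y1 mod 41 = 20 * (11 - 9) - 3 = 37

2P = (9, 37)


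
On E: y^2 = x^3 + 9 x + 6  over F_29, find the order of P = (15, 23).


Compute successive multiples of P until we hit O:
  1P = (15, 23)
  2P = (0, 21)
  3P = (1, 4)
  4P = (7, 21)
  5P = (27, 3)
  6P = (22, 8)
  7P = (25, 15)
  8P = (14, 11)
  ... (continuing to 24P)
  24P = O

ord(P) = 24


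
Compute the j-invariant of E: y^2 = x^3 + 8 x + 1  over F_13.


Delta = -16(4 a^3 + 27 b^2) mod 13 = 2
-1728 * (4 a)^3 = -1728 * (4*8)^3 mod 13 = 8
j = 8 * 2^(-1) mod 13 = 4

j = 4 (mod 13)


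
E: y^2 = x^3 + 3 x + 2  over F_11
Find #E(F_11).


For each x in F_11, count y with y^2 = x^3 + 3 x + 2 mod 11:
  x = 2: RHS = 5, y in [4, 7]  -> 2 point(s)
  x = 3: RHS = 5, y in [4, 7]  -> 2 point(s)
  x = 4: RHS = 1, y in [1, 10]  -> 2 point(s)
  x = 6: RHS = 5, y in [4, 7]  -> 2 point(s)
  x = 7: RHS = 3, y in [5, 6]  -> 2 point(s)
  x = 10: RHS = 9, y in [3, 8]  -> 2 point(s)
Affine points: 12. Add the point at infinity: total = 13.

#E(F_11) = 13


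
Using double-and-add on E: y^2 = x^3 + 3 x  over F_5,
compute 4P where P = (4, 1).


k = 4 = 100_2 (binary, LSB first: 001)
Double-and-add from P = (4, 1):
  bit 0 = 0: acc unchanged = O
  bit 1 = 0: acc unchanged = O
  bit 2 = 1: acc = O + (4, 4) = (4, 4)

4P = (4, 4)


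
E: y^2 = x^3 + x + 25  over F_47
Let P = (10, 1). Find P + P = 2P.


Doubling: s = (3 x1^2 + a) / (2 y1)
s = (3*10^2 + 1) / (2*1) mod 47 = 33
x3 = s^2 - 2 x1 mod 47 = 33^2 - 2*10 = 35
y3 = s (x1 - x3) - y1 mod 47 = 33 * (10 - 35) - 1 = 20

2P = (35, 20)


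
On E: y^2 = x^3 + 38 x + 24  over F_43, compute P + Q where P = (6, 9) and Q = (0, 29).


P != Q, so use the chord formula.
s = (y2 - y1) / (x2 - x1) = (20) / (37) mod 43 = 11
x3 = s^2 - x1 - x2 mod 43 = 11^2 - 6 - 0 = 29
y3 = s (x1 - x3) - y1 mod 43 = 11 * (6 - 29) - 9 = 39

P + Q = (29, 39)


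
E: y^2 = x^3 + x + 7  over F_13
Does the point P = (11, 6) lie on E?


Check whether y^2 = x^3 + 1 x + 7 (mod 13) for (x, y) = (11, 6).
LHS: y^2 = 6^2 mod 13 = 10
RHS: x^3 + 1 x + 7 = 11^3 + 1*11 + 7 mod 13 = 10
LHS = RHS

Yes, on the curve


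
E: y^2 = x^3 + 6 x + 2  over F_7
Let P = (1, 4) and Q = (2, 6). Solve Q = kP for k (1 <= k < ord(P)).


Enumerate multiples of P until we hit Q = (2, 6):
  1P = (1, 4)
  2P = (2, 1)
  3P = (6, 4)
  4P = (0, 3)
  5P = (0, 4)
  6P = (6, 3)
  7P = (2, 6)
Match found at i = 7.

k = 7


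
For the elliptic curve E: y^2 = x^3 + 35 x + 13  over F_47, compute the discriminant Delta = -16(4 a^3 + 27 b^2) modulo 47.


4 a^3 + 27 b^2 = 4*35^3 + 27*13^2 = 171500 + 4563 = 176063
Delta = -16 * (176063) = -2817008
Delta mod 47 = 31

Delta = 31 (mod 47)


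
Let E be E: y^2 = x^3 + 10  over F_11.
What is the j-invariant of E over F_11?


Delta = -16(4 a^3 + 27 b^2) mod 11 = 8
-1728 * (4 a)^3 = -1728 * (4*0)^3 mod 11 = 0
j = 0 * 8^(-1) mod 11 = 0

j = 0 (mod 11)


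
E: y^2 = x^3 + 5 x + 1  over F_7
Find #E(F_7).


For each x in F_7, count y with y^2 = x^3 + 5 x + 1 mod 7:
  x = 0: RHS = 1, y in [1, 6]  -> 2 point(s)
  x = 1: RHS = 0, y in [0]  -> 1 point(s)
  x = 3: RHS = 1, y in [1, 6]  -> 2 point(s)
  x = 4: RHS = 1, y in [1, 6]  -> 2 point(s)
  x = 5: RHS = 4, y in [2, 5]  -> 2 point(s)
  x = 6: RHS = 2, y in [3, 4]  -> 2 point(s)
Affine points: 11. Add the point at infinity: total = 12.

#E(F_7) = 12


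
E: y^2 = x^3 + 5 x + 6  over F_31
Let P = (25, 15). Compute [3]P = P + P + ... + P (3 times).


k = 3 = 11_2 (binary, LSB first: 11)
Double-and-add from P = (25, 15):
  bit 0 = 1: acc = O + (25, 15) = (25, 15)
  bit 1 = 1: acc = (25, 15) + (9, 6) = (11, 20)

3P = (11, 20)


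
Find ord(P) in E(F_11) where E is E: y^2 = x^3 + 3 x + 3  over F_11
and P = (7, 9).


Compute successive multiples of P until we hit O:
  1P = (7, 9)
  2P = (9, 0)
  3P = (7, 2)
  4P = O

ord(P) = 4


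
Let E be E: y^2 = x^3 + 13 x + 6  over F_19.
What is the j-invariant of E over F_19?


Delta = -16(4 a^3 + 27 b^2) mod 19 = 1
-1728 * (4 a)^3 = -1728 * (4*13)^3 mod 19 = 8
j = 8 * 1^(-1) mod 19 = 8

j = 8 (mod 19)


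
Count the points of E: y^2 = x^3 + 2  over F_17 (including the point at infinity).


For each x in F_17, count y with y^2 = x^3 + 0 x + 2 mod 17:
  x = 0: RHS = 2, y in [6, 11]  -> 2 point(s)
  x = 4: RHS = 15, y in [7, 10]  -> 2 point(s)
  x = 5: RHS = 8, y in [5, 12]  -> 2 point(s)
  x = 8: RHS = 4, y in [2, 15]  -> 2 point(s)
  x = 9: RHS = 0, y in [0]  -> 1 point(s)
  x = 10: RHS = 16, y in [4, 13]  -> 2 point(s)
  x = 12: RHS = 13, y in [8, 9]  -> 2 point(s)
  x = 14: RHS = 9, y in [3, 14]  -> 2 point(s)
  x = 16: RHS = 1, y in [1, 16]  -> 2 point(s)
Affine points: 17. Add the point at infinity: total = 18.

#E(F_17) = 18


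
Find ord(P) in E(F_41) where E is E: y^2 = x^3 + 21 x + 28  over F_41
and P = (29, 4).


Compute successive multiples of P until we hit O:
  1P = (29, 4)
  2P = (1, 3)
  3P = (3, 35)
  4P = (14, 27)
  5P = (6, 40)
  6P = (10, 34)
  7P = (33, 39)
  8P = (12, 32)
  ... (continuing to 33P)
  33P = O

ord(P) = 33


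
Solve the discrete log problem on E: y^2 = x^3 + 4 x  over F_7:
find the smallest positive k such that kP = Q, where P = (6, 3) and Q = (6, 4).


Enumerate multiples of P until we hit Q = (6, 4):
  1P = (6, 3)
  2P = (2, 4)
  3P = (3, 5)
  4P = (0, 0)
  5P = (3, 2)
  6P = (2, 3)
  7P = (6, 4)
Match found at i = 7.

k = 7


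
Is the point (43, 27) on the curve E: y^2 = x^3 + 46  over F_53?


Check whether y^2 = x^3 + 0 x + 46 (mod 53) for (x, y) = (43, 27).
LHS: y^2 = 27^2 mod 53 = 40
RHS: x^3 + 0 x + 46 = 43^3 + 0*43 + 46 mod 53 = 0
LHS != RHS

No, not on the curve


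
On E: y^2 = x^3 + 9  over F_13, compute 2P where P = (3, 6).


Doubling: s = (3 x1^2 + a) / (2 y1)
s = (3*3^2 + 0) / (2*6) mod 13 = 12
x3 = s^2 - 2 x1 mod 13 = 12^2 - 2*3 = 8
y3 = s (x1 - x3) - y1 mod 13 = 12 * (3 - 8) - 6 = 12

2P = (8, 12)


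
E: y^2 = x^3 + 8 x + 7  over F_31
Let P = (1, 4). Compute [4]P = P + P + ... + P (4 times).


k = 4 = 100_2 (binary, LSB first: 001)
Double-and-add from P = (1, 4):
  bit 0 = 0: acc unchanged = O
  bit 1 = 0: acc unchanged = O
  bit 2 = 1: acc = O + (27, 29) = (27, 29)

4P = (27, 29)


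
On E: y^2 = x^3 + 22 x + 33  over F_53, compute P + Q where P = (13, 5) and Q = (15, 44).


P != Q, so use the chord formula.
s = (y2 - y1) / (x2 - x1) = (39) / (2) mod 53 = 46
x3 = s^2 - x1 - x2 mod 53 = 46^2 - 13 - 15 = 21
y3 = s (x1 - x3) - y1 mod 53 = 46 * (13 - 21) - 5 = 51

P + Q = (21, 51)


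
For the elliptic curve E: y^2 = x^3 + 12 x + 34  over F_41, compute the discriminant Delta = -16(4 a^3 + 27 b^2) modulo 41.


4 a^3 + 27 b^2 = 4*12^3 + 27*34^2 = 6912 + 31212 = 38124
Delta = -16 * (38124) = -609984
Delta mod 41 = 14

Delta = 14 (mod 41)


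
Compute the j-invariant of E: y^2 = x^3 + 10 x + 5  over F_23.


Delta = -16(4 a^3 + 27 b^2) mod 23 = 19
-1728 * (4 a)^3 = -1728 * (4*10)^3 mod 23 = 4
j = 4 * 19^(-1) mod 23 = 22

j = 22 (mod 23)


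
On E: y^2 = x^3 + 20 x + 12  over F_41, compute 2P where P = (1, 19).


Doubling: s = (3 x1^2 + a) / (2 y1)
s = (3*1^2 + 20) / (2*19) mod 41 = 6
x3 = s^2 - 2 x1 mod 41 = 6^2 - 2*1 = 34
y3 = s (x1 - x3) - y1 mod 41 = 6 * (1 - 34) - 19 = 29

2P = (34, 29)


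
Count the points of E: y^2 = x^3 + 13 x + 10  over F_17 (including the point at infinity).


For each x in F_17, count y with y^2 = x^3 + 13 x + 10 mod 17:
  x = 3: RHS = 8, y in [5, 12]  -> 2 point(s)
  x = 5: RHS = 13, y in [8, 9]  -> 2 point(s)
  x = 6: RHS = 15, y in [7, 10]  -> 2 point(s)
  x = 7: RHS = 2, y in [6, 11]  -> 2 point(s)
  x = 10: RHS = 1, y in [1, 16]  -> 2 point(s)
  x = 13: RHS = 13, y in [8, 9]  -> 2 point(s)
  x = 16: RHS = 13, y in [8, 9]  -> 2 point(s)
Affine points: 14. Add the point at infinity: total = 15.

#E(F_17) = 15


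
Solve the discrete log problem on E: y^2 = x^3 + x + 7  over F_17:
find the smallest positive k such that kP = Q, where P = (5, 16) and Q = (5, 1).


Enumerate multiples of P until we hit Q = (5, 1):
  1P = (5, 16)
  2P = (6, 5)
  3P = (8, 0)
  4P = (6, 12)
  5P = (5, 1)
Match found at i = 5.

k = 5


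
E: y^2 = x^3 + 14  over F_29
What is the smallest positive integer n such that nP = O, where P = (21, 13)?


Compute successive multiples of P until we hit O:
  1P = (21, 13)
  2P = (23, 28)
  3P = (5, 20)
  4P = (28, 10)
  5P = (8, 27)
  6P = (13, 23)
  7P = (2, 14)
  8P = (15, 5)
  ... (continuing to 30P)
  30P = O

ord(P) = 30


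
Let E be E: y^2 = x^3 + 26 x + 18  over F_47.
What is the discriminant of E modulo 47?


4 a^3 + 27 b^2 = 4*26^3 + 27*18^2 = 70304 + 8748 = 79052
Delta = -16 * (79052) = -1264832
Delta mod 47 = 32

Delta = 32 (mod 47)


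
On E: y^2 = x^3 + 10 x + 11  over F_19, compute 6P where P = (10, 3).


k = 6 = 110_2 (binary, LSB first: 011)
Double-and-add from P = (10, 3):
  bit 0 = 0: acc unchanged = O
  bit 1 = 1: acc = O + (0, 7) = (0, 7)
  bit 2 = 1: acc = (0, 7) + (4, 1) = (3, 7)

6P = (3, 7)


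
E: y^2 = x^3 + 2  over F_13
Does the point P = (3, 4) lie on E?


Check whether y^2 = x^3 + 0 x + 2 (mod 13) for (x, y) = (3, 4).
LHS: y^2 = 4^2 mod 13 = 3
RHS: x^3 + 0 x + 2 = 3^3 + 0*3 + 2 mod 13 = 3
LHS = RHS

Yes, on the curve


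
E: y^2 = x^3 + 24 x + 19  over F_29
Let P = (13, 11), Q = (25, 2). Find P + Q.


P != Q, so use the chord formula.
s = (y2 - y1) / (x2 - x1) = (20) / (12) mod 29 = 21
x3 = s^2 - x1 - x2 mod 29 = 21^2 - 13 - 25 = 26
y3 = s (x1 - x3) - y1 mod 29 = 21 * (13 - 26) - 11 = 6

P + Q = (26, 6)


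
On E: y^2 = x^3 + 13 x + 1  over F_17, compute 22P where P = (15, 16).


k = 22 = 10110_2 (binary, LSB first: 01101)
Double-and-add from P = (15, 16):
  bit 0 = 0: acc unchanged = O
  bit 1 = 1: acc = O + (3, 4) = (3, 4)
  bit 2 = 1: acc = (3, 4) + (2, 1) = (4, 10)
  bit 3 = 0: acc unchanged = (4, 10)
  bit 4 = 1: acc = (4, 10) + (11, 8) = (0, 1)

22P = (0, 1)


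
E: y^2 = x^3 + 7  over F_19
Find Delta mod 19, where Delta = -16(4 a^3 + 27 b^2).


4 a^3 + 27 b^2 = 4*0^3 + 27*7^2 = 0 + 1323 = 1323
Delta = -16 * (1323) = -21168
Delta mod 19 = 17

Delta = 17 (mod 19)


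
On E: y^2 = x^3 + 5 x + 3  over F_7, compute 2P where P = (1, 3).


Doubling: s = (3 x1^2 + a) / (2 y1)
s = (3*1^2 + 5) / (2*3) mod 7 = 6
x3 = s^2 - 2 x1 mod 7 = 6^2 - 2*1 = 6
y3 = s (x1 - x3) - y1 mod 7 = 6 * (1 - 6) - 3 = 2

2P = (6, 2)


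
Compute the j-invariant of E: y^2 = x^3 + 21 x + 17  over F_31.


Delta = -16(4 a^3 + 27 b^2) mod 31 = 5
-1728 * (4 a)^3 = -1728 * (4*21)^3 mod 31 = 27
j = 27 * 5^(-1) mod 31 = 24

j = 24 (mod 31)


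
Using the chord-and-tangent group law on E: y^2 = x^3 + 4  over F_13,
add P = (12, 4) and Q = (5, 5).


P != Q, so use the chord formula.
s = (y2 - y1) / (x2 - x1) = (1) / (6) mod 13 = 11
x3 = s^2 - x1 - x2 mod 13 = 11^2 - 12 - 5 = 0
y3 = s (x1 - x3) - y1 mod 13 = 11 * (12 - 0) - 4 = 11

P + Q = (0, 11)


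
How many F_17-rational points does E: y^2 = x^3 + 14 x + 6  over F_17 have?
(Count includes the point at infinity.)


For each x in F_17, count y with y^2 = x^3 + 14 x + 6 mod 17:
  x = 1: RHS = 4, y in [2, 15]  -> 2 point(s)
  x = 2: RHS = 8, y in [5, 12]  -> 2 point(s)
  x = 6: RHS = 0, y in [0]  -> 1 point(s)
  x = 8: RHS = 1, y in [1, 16]  -> 2 point(s)
  x = 12: RHS = 15, y in [7, 10]  -> 2 point(s)
  x = 15: RHS = 4, y in [2, 15]  -> 2 point(s)
  x = 16: RHS = 8, y in [5, 12]  -> 2 point(s)
Affine points: 13. Add the point at infinity: total = 14.

#E(F_17) = 14


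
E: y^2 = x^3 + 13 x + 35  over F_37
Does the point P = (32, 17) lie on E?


Check whether y^2 = x^3 + 13 x + 35 (mod 37) for (x, y) = (32, 17).
LHS: y^2 = 17^2 mod 37 = 30
RHS: x^3 + 13 x + 35 = 32^3 + 13*32 + 35 mod 37 = 30
LHS = RHS

Yes, on the curve


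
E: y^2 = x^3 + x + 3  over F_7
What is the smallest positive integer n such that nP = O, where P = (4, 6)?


Compute successive multiples of P until we hit O:
  1P = (4, 6)
  2P = (6, 1)
  3P = (5, 0)
  4P = (6, 6)
  5P = (4, 1)
  6P = O

ord(P) = 6


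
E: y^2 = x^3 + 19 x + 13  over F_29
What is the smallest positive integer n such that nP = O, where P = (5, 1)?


Compute successive multiples of P until we hit O:
  1P = (5, 1)
  2P = (24, 5)
  3P = (28, 14)
  4P = (16, 18)
  5P = (2, 1)
  6P = (22, 28)
  7P = (27, 5)
  8P = (21, 4)
  ... (continuing to 32P)
  32P = O

ord(P) = 32


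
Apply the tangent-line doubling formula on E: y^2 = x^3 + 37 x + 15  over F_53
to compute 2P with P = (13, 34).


Doubling: s = (3 x1^2 + a) / (2 y1)
s = (3*13^2 + 37) / (2*34) mod 53 = 8
x3 = s^2 - 2 x1 mod 53 = 8^2 - 2*13 = 38
y3 = s (x1 - x3) - y1 mod 53 = 8 * (13 - 38) - 34 = 31

2P = (38, 31)


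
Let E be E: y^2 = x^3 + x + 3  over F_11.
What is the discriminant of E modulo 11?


4 a^3 + 27 b^2 = 4*1^3 + 27*3^2 = 4 + 243 = 247
Delta = -16 * (247) = -3952
Delta mod 11 = 8

Delta = 8 (mod 11)


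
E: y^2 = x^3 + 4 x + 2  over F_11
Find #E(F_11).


For each x in F_11, count y with y^2 = x^3 + 4 x + 2 mod 11:
  x = 4: RHS = 5, y in [4, 7]  -> 2 point(s)
  x = 5: RHS = 4, y in [2, 9]  -> 2 point(s)
  x = 6: RHS = 0, y in [0]  -> 1 point(s)
Affine points: 5. Add the point at infinity: total = 6.

#E(F_11) = 6


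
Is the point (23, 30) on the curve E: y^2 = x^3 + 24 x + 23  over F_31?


Check whether y^2 = x^3 + 24 x + 23 (mod 31) for (x, y) = (23, 30).
LHS: y^2 = 30^2 mod 31 = 1
RHS: x^3 + 24 x + 23 = 23^3 + 24*23 + 23 mod 31 = 1
LHS = RHS

Yes, on the curve


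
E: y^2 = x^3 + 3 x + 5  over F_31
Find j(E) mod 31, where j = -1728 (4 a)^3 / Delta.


Delta = -16(4 a^3 + 27 b^2) mod 31 = 27
-1728 * (4 a)^3 = -1728 * (4*3)^3 mod 31 = 29
j = 29 * 27^(-1) mod 31 = 16

j = 16 (mod 31)


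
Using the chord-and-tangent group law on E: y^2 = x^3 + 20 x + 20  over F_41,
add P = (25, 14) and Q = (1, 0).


P != Q, so use the chord formula.
s = (y2 - y1) / (x2 - x1) = (27) / (17) mod 41 = 4
x3 = s^2 - x1 - x2 mod 41 = 4^2 - 25 - 1 = 31
y3 = s (x1 - x3) - y1 mod 41 = 4 * (25 - 31) - 14 = 3

P + Q = (31, 3)


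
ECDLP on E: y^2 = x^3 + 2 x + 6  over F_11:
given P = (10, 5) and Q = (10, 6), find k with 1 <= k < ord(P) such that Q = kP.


Enumerate multiples of P until we hit Q = (10, 6):
  1P = (10, 5)
  2P = (5, 3)
  3P = (1, 3)
  4P = (1, 8)
  5P = (5, 8)
  6P = (10, 6)
Match found at i = 6.

k = 6


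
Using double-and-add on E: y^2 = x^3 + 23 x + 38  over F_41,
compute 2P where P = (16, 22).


k = 2 = 10_2 (binary, LSB first: 01)
Double-and-add from P = (16, 22):
  bit 0 = 0: acc unchanged = O
  bit 1 = 1: acc = O + (25, 24) = (25, 24)

2P = (25, 24)


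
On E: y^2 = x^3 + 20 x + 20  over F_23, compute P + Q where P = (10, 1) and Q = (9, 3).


P != Q, so use the chord formula.
s = (y2 - y1) / (x2 - x1) = (2) / (22) mod 23 = 21
x3 = s^2 - x1 - x2 mod 23 = 21^2 - 10 - 9 = 8
y3 = s (x1 - x3) - y1 mod 23 = 21 * (10 - 8) - 1 = 18

P + Q = (8, 18)


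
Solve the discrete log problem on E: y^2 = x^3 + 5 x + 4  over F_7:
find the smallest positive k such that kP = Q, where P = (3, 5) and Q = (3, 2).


Enumerate multiples of P until we hit Q = (3, 2):
  1P = (3, 5)
  2P = (2, 1)
  3P = (4, 5)
  4P = (0, 2)
  5P = (5, 0)
  6P = (0, 5)
  7P = (4, 2)
  8P = (2, 6)
  9P = (3, 2)
Match found at i = 9.

k = 9


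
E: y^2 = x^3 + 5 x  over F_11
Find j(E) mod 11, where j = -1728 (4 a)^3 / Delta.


Delta = -16(4 a^3 + 27 b^2) mod 11 = 8
-1728 * (4 a)^3 = -1728 * (4*5)^3 mod 11 = 8
j = 8 * 8^(-1) mod 11 = 1

j = 1 (mod 11)


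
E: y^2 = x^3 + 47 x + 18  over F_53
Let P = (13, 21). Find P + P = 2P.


Doubling: s = (3 x1^2 + a) / (2 y1)
s = (3*13^2 + 47) / (2*21) mod 53 = 46
x3 = s^2 - 2 x1 mod 53 = 46^2 - 2*13 = 23
y3 = s (x1 - x3) - y1 mod 53 = 46 * (13 - 23) - 21 = 49

2P = (23, 49)


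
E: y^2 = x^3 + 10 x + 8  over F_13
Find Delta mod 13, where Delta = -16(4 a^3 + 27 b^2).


4 a^3 + 27 b^2 = 4*10^3 + 27*8^2 = 4000 + 1728 = 5728
Delta = -16 * (5728) = -91648
Delta mod 13 = 2

Delta = 2 (mod 13)


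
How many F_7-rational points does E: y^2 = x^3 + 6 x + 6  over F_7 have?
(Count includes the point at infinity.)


For each x in F_7, count y with y^2 = x^3 + 6 x + 6 mod 7:
  x = 3: RHS = 2, y in [3, 4]  -> 2 point(s)
  x = 5: RHS = 0, y in [0]  -> 1 point(s)
Affine points: 3. Add the point at infinity: total = 4.

#E(F_7) = 4


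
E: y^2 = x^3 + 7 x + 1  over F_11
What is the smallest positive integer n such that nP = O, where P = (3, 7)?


Compute successive multiples of P until we hit O:
  1P = (3, 7)
  2P = (10, 9)
  3P = (1, 3)
  4P = (0, 10)
  5P = (9, 10)
  6P = (2, 10)
  7P = (4, 7)
  8P = (4, 4)
  ... (continuing to 15P)
  15P = O

ord(P) = 15


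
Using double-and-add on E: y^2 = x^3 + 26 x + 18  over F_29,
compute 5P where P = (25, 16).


k = 5 = 101_2 (binary, LSB first: 101)
Double-and-add from P = (25, 16):
  bit 0 = 1: acc = O + (25, 16) = (25, 16)
  bit 1 = 0: acc unchanged = (25, 16)
  bit 2 = 1: acc = (25, 16) + (27, 4) = (13, 28)

5P = (13, 28)


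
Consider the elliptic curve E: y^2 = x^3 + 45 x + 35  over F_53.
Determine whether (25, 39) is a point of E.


Check whether y^2 = x^3 + 45 x + 35 (mod 53) for (x, y) = (25, 39).
LHS: y^2 = 39^2 mod 53 = 37
RHS: x^3 + 45 x + 35 = 25^3 + 45*25 + 35 mod 53 = 37
LHS = RHS

Yes, on the curve


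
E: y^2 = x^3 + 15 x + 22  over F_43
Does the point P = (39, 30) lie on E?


Check whether y^2 = x^3 + 15 x + 22 (mod 43) for (x, y) = (39, 30).
LHS: y^2 = 30^2 mod 43 = 40
RHS: x^3 + 15 x + 22 = 39^3 + 15*39 + 22 mod 43 = 27
LHS != RHS

No, not on the curve


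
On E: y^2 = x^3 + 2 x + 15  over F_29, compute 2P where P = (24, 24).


Doubling: s = (3 x1^2 + a) / (2 y1)
s = (3*24^2 + 2) / (2*24) mod 29 = 1
x3 = s^2 - 2 x1 mod 29 = 1^2 - 2*24 = 11
y3 = s (x1 - x3) - y1 mod 29 = 1 * (24 - 11) - 24 = 18

2P = (11, 18)


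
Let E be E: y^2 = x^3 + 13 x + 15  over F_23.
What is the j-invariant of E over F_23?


Delta = -16(4 a^3 + 27 b^2) mod 23 = 12
-1728 * (4 a)^3 = -1728 * (4*13)^3 mod 23 = 19
j = 19 * 12^(-1) mod 23 = 15

j = 15 (mod 23)


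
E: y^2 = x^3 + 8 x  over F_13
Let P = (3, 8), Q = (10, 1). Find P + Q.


P != Q, so use the chord formula.
s = (y2 - y1) / (x2 - x1) = (6) / (7) mod 13 = 12
x3 = s^2 - x1 - x2 mod 13 = 12^2 - 3 - 10 = 1
y3 = s (x1 - x3) - y1 mod 13 = 12 * (3 - 1) - 8 = 3

P + Q = (1, 3)


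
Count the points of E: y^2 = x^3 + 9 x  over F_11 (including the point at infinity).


For each x in F_11, count y with y^2 = x^3 + 9 x + 0 mod 11:
  x = 0: RHS = 0, y in [0]  -> 1 point(s)
  x = 2: RHS = 4, y in [2, 9]  -> 2 point(s)
  x = 4: RHS = 1, y in [1, 10]  -> 2 point(s)
  x = 5: RHS = 5, y in [4, 7]  -> 2 point(s)
  x = 8: RHS = 1, y in [1, 10]  -> 2 point(s)
  x = 10: RHS = 1, y in [1, 10]  -> 2 point(s)
Affine points: 11. Add the point at infinity: total = 12.

#E(F_11) = 12


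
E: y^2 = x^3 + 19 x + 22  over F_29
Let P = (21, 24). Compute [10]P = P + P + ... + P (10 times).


k = 10 = 1010_2 (binary, LSB first: 0101)
Double-and-add from P = (21, 24):
  bit 0 = 0: acc unchanged = O
  bit 1 = 1: acc = O + (12, 21) = (12, 21)
  bit 2 = 0: acc unchanged = (12, 21)
  bit 3 = 1: acc = (12, 21) + (1, 19) = (11, 24)

10P = (11, 24)


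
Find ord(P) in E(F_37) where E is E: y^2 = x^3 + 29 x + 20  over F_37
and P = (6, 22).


Compute successive multiples of P until we hit O:
  1P = (6, 22)
  2P = (32, 3)
  3P = (24, 31)
  4P = (35, 19)
  5P = (21, 14)
  6P = (19, 17)
  7P = (22, 24)
  8P = (20, 4)
  ... (continuing to 20P)
  20P = O

ord(P) = 20


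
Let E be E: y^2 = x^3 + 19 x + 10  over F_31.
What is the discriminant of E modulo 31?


4 a^3 + 27 b^2 = 4*19^3 + 27*10^2 = 27436 + 2700 = 30136
Delta = -16 * (30136) = -482176
Delta mod 31 = 29

Delta = 29 (mod 31)


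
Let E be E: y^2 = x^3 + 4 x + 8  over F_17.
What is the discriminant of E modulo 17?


4 a^3 + 27 b^2 = 4*4^3 + 27*8^2 = 256 + 1728 = 1984
Delta = -16 * (1984) = -31744
Delta mod 17 = 12

Delta = 12 (mod 17)


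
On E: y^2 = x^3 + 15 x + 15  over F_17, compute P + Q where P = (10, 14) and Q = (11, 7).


P != Q, so use the chord formula.
s = (y2 - y1) / (x2 - x1) = (10) / (1) mod 17 = 10
x3 = s^2 - x1 - x2 mod 17 = 10^2 - 10 - 11 = 11
y3 = s (x1 - x3) - y1 mod 17 = 10 * (10 - 11) - 14 = 10

P + Q = (11, 10)


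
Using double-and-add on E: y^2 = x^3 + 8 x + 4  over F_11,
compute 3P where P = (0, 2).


k = 3 = 11_2 (binary, LSB first: 11)
Double-and-add from P = (0, 2):
  bit 0 = 1: acc = O + (0, 2) = (0, 2)
  bit 1 = 1: acc = (0, 2) + (4, 1) = (5, 2)

3P = (5, 2)


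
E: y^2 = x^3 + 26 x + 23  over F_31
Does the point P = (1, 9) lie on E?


Check whether y^2 = x^3 + 26 x + 23 (mod 31) for (x, y) = (1, 9).
LHS: y^2 = 9^2 mod 31 = 19
RHS: x^3 + 26 x + 23 = 1^3 + 26*1 + 23 mod 31 = 19
LHS = RHS

Yes, on the curve


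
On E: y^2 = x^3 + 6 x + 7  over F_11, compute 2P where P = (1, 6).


Doubling: s = (3 x1^2 + a) / (2 y1)
s = (3*1^2 + 6) / (2*6) mod 11 = 9
x3 = s^2 - 2 x1 mod 11 = 9^2 - 2*1 = 2
y3 = s (x1 - x3) - y1 mod 11 = 9 * (1 - 2) - 6 = 7

2P = (2, 7)


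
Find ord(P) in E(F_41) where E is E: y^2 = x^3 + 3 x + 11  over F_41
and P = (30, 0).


Compute successive multiples of P until we hit O:
  1P = (30, 0)
  2P = O

ord(P) = 2


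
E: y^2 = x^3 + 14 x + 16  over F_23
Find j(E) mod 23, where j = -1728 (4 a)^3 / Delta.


Delta = -16(4 a^3 + 27 b^2) mod 23 = 4
-1728 * (4 a)^3 = -1728 * (4*14)^3 mod 23 = 13
j = 13 * 4^(-1) mod 23 = 9

j = 9 (mod 23)


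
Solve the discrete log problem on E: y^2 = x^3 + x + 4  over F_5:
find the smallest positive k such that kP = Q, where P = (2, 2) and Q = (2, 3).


Enumerate multiples of P until we hit Q = (2, 3):
  1P = (2, 2)
  2P = (0, 2)
  3P = (3, 3)
  4P = (1, 4)
  5P = (1, 1)
  6P = (3, 2)
  7P = (0, 3)
  8P = (2, 3)
Match found at i = 8.

k = 8
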